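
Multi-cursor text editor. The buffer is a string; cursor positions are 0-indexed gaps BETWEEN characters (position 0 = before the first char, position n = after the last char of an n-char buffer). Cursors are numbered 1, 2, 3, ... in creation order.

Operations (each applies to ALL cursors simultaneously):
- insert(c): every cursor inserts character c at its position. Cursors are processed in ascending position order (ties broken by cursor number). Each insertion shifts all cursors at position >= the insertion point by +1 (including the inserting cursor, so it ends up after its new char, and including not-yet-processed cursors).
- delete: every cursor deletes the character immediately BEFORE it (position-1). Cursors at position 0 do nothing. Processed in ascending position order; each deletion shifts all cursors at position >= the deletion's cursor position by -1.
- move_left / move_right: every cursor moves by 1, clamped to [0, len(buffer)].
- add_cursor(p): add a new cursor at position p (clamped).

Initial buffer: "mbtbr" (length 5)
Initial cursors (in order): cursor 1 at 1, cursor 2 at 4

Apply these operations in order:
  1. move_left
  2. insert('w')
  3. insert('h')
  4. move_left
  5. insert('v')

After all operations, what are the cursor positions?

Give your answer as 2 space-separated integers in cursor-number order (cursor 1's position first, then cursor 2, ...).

After op 1 (move_left): buffer="mbtbr" (len 5), cursors c1@0 c2@3, authorship .....
After op 2 (insert('w')): buffer="wmbtwbr" (len 7), cursors c1@1 c2@5, authorship 1...2..
After op 3 (insert('h')): buffer="whmbtwhbr" (len 9), cursors c1@2 c2@7, authorship 11...22..
After op 4 (move_left): buffer="whmbtwhbr" (len 9), cursors c1@1 c2@6, authorship 11...22..
After op 5 (insert('v')): buffer="wvhmbtwvhbr" (len 11), cursors c1@2 c2@8, authorship 111...222..

Answer: 2 8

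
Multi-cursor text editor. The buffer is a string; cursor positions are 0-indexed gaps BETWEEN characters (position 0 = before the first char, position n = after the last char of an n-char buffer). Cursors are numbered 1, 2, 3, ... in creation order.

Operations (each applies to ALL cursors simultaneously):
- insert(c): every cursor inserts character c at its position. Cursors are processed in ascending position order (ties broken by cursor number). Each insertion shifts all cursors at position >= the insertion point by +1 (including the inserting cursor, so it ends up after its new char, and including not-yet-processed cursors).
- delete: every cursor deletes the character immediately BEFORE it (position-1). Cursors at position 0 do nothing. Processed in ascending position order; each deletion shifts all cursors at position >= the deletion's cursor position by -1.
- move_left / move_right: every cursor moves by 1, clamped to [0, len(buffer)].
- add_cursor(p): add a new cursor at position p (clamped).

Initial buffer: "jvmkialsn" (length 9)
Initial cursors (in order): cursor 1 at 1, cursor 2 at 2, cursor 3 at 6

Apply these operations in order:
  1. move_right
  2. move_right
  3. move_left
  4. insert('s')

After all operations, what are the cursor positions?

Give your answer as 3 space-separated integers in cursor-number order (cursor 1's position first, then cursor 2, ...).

After op 1 (move_right): buffer="jvmkialsn" (len 9), cursors c1@2 c2@3 c3@7, authorship .........
After op 2 (move_right): buffer="jvmkialsn" (len 9), cursors c1@3 c2@4 c3@8, authorship .........
After op 3 (move_left): buffer="jvmkialsn" (len 9), cursors c1@2 c2@3 c3@7, authorship .........
After op 4 (insert('s')): buffer="jvsmskialssn" (len 12), cursors c1@3 c2@5 c3@10, authorship ..1.2....3..

Answer: 3 5 10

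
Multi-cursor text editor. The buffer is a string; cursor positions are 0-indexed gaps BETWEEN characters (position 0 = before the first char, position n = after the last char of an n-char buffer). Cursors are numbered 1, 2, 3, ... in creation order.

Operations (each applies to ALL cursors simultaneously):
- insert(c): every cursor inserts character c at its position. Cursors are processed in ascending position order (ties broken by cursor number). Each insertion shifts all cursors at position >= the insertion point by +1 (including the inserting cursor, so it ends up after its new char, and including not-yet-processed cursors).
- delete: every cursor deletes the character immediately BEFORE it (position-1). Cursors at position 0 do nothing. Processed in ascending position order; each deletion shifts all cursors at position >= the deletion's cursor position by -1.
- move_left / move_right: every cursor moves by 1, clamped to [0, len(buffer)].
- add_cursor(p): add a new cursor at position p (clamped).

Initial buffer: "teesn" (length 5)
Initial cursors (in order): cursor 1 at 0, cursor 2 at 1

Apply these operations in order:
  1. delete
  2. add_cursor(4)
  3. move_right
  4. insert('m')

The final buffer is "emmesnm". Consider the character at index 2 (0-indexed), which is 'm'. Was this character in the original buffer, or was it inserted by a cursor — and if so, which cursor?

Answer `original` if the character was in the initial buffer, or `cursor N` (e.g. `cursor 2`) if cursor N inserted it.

After op 1 (delete): buffer="eesn" (len 4), cursors c1@0 c2@0, authorship ....
After op 2 (add_cursor(4)): buffer="eesn" (len 4), cursors c1@0 c2@0 c3@4, authorship ....
After op 3 (move_right): buffer="eesn" (len 4), cursors c1@1 c2@1 c3@4, authorship ....
After op 4 (insert('m')): buffer="emmesnm" (len 7), cursors c1@3 c2@3 c3@7, authorship .12...3
Authorship (.=original, N=cursor N): . 1 2 . . . 3
Index 2: author = 2

Answer: cursor 2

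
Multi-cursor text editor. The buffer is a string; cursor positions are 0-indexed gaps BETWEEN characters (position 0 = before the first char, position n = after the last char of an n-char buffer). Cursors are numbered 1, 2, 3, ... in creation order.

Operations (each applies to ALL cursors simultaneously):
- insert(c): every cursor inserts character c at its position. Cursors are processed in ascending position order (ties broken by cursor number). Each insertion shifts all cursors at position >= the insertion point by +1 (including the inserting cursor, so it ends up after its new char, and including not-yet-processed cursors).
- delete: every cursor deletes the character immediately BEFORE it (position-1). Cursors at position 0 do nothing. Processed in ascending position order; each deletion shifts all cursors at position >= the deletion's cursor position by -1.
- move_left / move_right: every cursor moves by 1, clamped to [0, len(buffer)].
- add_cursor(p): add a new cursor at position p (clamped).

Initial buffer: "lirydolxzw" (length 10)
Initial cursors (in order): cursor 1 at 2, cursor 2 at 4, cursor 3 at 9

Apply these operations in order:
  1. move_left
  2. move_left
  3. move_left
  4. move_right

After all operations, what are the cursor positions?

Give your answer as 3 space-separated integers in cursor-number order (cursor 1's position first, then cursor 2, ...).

After op 1 (move_left): buffer="lirydolxzw" (len 10), cursors c1@1 c2@3 c3@8, authorship ..........
After op 2 (move_left): buffer="lirydolxzw" (len 10), cursors c1@0 c2@2 c3@7, authorship ..........
After op 3 (move_left): buffer="lirydolxzw" (len 10), cursors c1@0 c2@1 c3@6, authorship ..........
After op 4 (move_right): buffer="lirydolxzw" (len 10), cursors c1@1 c2@2 c3@7, authorship ..........

Answer: 1 2 7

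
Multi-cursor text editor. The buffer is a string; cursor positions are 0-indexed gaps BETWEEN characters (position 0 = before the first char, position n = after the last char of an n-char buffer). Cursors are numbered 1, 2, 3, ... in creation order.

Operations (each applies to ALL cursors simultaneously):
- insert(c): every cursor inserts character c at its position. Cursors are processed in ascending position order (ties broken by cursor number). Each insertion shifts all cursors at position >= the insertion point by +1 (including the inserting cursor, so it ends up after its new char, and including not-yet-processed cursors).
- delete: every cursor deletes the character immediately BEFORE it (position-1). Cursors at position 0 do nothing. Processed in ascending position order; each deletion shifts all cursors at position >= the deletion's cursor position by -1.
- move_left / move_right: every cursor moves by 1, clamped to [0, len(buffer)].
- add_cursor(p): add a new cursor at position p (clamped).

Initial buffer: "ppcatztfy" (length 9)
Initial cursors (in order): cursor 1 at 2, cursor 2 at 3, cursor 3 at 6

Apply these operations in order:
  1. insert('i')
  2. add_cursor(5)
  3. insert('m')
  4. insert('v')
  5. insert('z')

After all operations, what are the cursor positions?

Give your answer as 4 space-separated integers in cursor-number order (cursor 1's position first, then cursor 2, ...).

After op 1 (insert('i')): buffer="ppiciatzitfy" (len 12), cursors c1@3 c2@5 c3@9, authorship ..1.2...3...
After op 2 (add_cursor(5)): buffer="ppiciatzitfy" (len 12), cursors c1@3 c2@5 c4@5 c3@9, authorship ..1.2...3...
After op 3 (insert('m')): buffer="ppimcimmatzimtfy" (len 16), cursors c1@4 c2@8 c4@8 c3@13, authorship ..11.224...33...
After op 4 (insert('v')): buffer="ppimvcimmvvatzimvtfy" (len 20), cursors c1@5 c2@11 c4@11 c3@17, authorship ..111.22424...333...
After op 5 (insert('z')): buffer="ppimvzcimmvvzzatzimvztfy" (len 24), cursors c1@6 c2@14 c4@14 c3@21, authorship ..1111.2242424...3333...

Answer: 6 14 21 14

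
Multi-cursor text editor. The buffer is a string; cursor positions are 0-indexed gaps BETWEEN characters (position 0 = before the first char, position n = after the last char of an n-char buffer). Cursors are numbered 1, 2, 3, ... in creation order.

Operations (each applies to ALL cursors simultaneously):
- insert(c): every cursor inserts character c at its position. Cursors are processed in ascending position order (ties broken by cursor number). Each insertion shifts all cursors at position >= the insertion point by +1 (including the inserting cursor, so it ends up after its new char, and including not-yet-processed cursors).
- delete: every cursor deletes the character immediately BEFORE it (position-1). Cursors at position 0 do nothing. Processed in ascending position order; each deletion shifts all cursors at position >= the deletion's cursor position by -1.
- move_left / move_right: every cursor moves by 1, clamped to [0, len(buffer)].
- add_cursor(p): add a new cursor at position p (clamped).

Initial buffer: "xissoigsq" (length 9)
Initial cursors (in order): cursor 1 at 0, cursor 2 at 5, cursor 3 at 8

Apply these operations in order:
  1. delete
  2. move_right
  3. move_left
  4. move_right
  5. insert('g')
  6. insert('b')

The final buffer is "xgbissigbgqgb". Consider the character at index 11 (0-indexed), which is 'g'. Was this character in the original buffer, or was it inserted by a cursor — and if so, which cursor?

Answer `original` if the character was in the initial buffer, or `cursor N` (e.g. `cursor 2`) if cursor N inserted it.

After op 1 (delete): buffer="xissigq" (len 7), cursors c1@0 c2@4 c3@6, authorship .......
After op 2 (move_right): buffer="xissigq" (len 7), cursors c1@1 c2@5 c3@7, authorship .......
After op 3 (move_left): buffer="xissigq" (len 7), cursors c1@0 c2@4 c3@6, authorship .......
After op 4 (move_right): buffer="xissigq" (len 7), cursors c1@1 c2@5 c3@7, authorship .......
After op 5 (insert('g')): buffer="xgissiggqg" (len 10), cursors c1@2 c2@7 c3@10, authorship .1....2..3
After op 6 (insert('b')): buffer="xgbissigbgqgb" (len 13), cursors c1@3 c2@9 c3@13, authorship .11....22..33
Authorship (.=original, N=cursor N): . 1 1 . . . . 2 2 . . 3 3
Index 11: author = 3

Answer: cursor 3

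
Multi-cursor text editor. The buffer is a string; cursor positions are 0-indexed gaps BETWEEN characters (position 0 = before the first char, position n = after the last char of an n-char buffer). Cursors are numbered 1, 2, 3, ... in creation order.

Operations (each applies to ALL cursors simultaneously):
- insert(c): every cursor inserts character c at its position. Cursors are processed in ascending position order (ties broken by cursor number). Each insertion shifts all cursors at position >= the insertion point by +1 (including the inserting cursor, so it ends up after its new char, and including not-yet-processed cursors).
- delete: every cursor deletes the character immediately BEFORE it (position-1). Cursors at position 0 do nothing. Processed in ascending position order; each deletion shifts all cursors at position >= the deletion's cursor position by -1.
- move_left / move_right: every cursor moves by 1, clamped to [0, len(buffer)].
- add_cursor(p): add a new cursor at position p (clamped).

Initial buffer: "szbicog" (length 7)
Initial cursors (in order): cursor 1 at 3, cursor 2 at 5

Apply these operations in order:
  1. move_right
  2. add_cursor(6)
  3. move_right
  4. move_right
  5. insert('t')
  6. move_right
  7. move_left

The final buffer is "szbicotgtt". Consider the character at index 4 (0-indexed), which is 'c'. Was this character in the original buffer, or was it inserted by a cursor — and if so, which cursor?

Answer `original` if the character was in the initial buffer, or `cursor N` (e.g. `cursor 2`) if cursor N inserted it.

Answer: original

Derivation:
After op 1 (move_right): buffer="szbicog" (len 7), cursors c1@4 c2@6, authorship .......
After op 2 (add_cursor(6)): buffer="szbicog" (len 7), cursors c1@4 c2@6 c3@6, authorship .......
After op 3 (move_right): buffer="szbicog" (len 7), cursors c1@5 c2@7 c3@7, authorship .......
After op 4 (move_right): buffer="szbicog" (len 7), cursors c1@6 c2@7 c3@7, authorship .......
After op 5 (insert('t')): buffer="szbicotgtt" (len 10), cursors c1@7 c2@10 c3@10, authorship ......1.23
After op 6 (move_right): buffer="szbicotgtt" (len 10), cursors c1@8 c2@10 c3@10, authorship ......1.23
After op 7 (move_left): buffer="szbicotgtt" (len 10), cursors c1@7 c2@9 c3@9, authorship ......1.23
Authorship (.=original, N=cursor N): . . . . . . 1 . 2 3
Index 4: author = original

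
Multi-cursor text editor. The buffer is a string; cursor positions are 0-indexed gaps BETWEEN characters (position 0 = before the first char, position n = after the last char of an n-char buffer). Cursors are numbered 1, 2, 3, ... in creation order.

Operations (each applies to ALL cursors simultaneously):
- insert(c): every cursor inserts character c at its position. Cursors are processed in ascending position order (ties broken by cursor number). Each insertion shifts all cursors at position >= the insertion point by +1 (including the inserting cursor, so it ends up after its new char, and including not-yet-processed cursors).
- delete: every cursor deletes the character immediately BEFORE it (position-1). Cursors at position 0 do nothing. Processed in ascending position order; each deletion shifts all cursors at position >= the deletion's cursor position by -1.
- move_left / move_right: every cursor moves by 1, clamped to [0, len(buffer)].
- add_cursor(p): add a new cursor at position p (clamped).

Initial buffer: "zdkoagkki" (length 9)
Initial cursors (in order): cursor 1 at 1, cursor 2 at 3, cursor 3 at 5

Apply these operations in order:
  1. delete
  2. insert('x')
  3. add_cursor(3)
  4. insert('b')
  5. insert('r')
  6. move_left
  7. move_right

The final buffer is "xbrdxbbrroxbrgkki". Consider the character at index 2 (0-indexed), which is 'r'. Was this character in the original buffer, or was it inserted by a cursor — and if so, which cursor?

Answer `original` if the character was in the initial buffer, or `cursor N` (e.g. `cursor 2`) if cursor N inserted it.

After op 1 (delete): buffer="dogkki" (len 6), cursors c1@0 c2@1 c3@2, authorship ......
After op 2 (insert('x')): buffer="xdxoxgkki" (len 9), cursors c1@1 c2@3 c3@5, authorship 1.2.3....
After op 3 (add_cursor(3)): buffer="xdxoxgkki" (len 9), cursors c1@1 c2@3 c4@3 c3@5, authorship 1.2.3....
After op 4 (insert('b')): buffer="xbdxbboxbgkki" (len 13), cursors c1@2 c2@6 c4@6 c3@9, authorship 11.224.33....
After op 5 (insert('r')): buffer="xbrdxbbrroxbrgkki" (len 17), cursors c1@3 c2@9 c4@9 c3@13, authorship 111.22424.333....
After op 6 (move_left): buffer="xbrdxbbrroxbrgkki" (len 17), cursors c1@2 c2@8 c4@8 c3@12, authorship 111.22424.333....
After op 7 (move_right): buffer="xbrdxbbrroxbrgkki" (len 17), cursors c1@3 c2@9 c4@9 c3@13, authorship 111.22424.333....
Authorship (.=original, N=cursor N): 1 1 1 . 2 2 4 2 4 . 3 3 3 . . . .
Index 2: author = 1

Answer: cursor 1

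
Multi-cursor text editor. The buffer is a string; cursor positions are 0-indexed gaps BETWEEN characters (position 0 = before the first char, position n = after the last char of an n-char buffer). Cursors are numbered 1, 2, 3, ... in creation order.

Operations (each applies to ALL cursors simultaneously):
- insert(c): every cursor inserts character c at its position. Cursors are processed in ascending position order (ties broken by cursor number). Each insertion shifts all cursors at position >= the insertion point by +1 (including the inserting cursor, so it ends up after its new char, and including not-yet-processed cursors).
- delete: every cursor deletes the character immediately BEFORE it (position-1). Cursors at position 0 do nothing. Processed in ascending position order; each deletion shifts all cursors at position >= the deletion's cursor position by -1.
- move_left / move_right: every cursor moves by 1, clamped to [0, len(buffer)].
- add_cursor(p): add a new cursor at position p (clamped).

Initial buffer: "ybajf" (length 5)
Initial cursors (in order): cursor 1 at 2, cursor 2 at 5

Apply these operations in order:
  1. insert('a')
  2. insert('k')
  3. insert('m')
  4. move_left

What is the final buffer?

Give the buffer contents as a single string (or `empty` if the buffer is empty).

Answer: ybakmajfakm

Derivation:
After op 1 (insert('a')): buffer="ybaajfa" (len 7), cursors c1@3 c2@7, authorship ..1...2
After op 2 (insert('k')): buffer="ybakajfak" (len 9), cursors c1@4 c2@9, authorship ..11...22
After op 3 (insert('m')): buffer="ybakmajfakm" (len 11), cursors c1@5 c2@11, authorship ..111...222
After op 4 (move_left): buffer="ybakmajfakm" (len 11), cursors c1@4 c2@10, authorship ..111...222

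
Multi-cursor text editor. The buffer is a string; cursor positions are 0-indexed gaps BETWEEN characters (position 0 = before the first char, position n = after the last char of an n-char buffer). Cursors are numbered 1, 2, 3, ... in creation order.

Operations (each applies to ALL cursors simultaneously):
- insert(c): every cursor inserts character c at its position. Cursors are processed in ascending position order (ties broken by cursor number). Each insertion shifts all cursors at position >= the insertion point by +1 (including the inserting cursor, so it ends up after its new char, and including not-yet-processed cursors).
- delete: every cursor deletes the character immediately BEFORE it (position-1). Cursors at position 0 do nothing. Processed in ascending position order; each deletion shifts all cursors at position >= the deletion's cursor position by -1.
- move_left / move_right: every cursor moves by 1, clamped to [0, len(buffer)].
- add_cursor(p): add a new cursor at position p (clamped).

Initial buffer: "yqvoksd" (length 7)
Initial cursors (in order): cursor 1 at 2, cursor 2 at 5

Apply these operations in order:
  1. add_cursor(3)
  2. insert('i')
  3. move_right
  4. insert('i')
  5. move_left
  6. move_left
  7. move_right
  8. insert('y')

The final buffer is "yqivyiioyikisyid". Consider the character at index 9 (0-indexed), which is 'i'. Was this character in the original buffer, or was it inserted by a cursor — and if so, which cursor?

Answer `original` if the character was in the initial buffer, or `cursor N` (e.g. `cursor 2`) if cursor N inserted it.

After op 1 (add_cursor(3)): buffer="yqvoksd" (len 7), cursors c1@2 c3@3 c2@5, authorship .......
After op 2 (insert('i')): buffer="yqiviokisd" (len 10), cursors c1@3 c3@5 c2@8, authorship ..1.3..2..
After op 3 (move_right): buffer="yqiviokisd" (len 10), cursors c1@4 c3@6 c2@9, authorship ..1.3..2..
After op 4 (insert('i')): buffer="yqiviioikisid" (len 13), cursors c1@5 c3@8 c2@12, authorship ..1.13.3.2.2.
After op 5 (move_left): buffer="yqiviioikisid" (len 13), cursors c1@4 c3@7 c2@11, authorship ..1.13.3.2.2.
After op 6 (move_left): buffer="yqiviioikisid" (len 13), cursors c1@3 c3@6 c2@10, authorship ..1.13.3.2.2.
After op 7 (move_right): buffer="yqiviioikisid" (len 13), cursors c1@4 c3@7 c2@11, authorship ..1.13.3.2.2.
After op 8 (insert('y')): buffer="yqivyiioyikisyid" (len 16), cursors c1@5 c3@9 c2@14, authorship ..1.113.33.2.22.
Authorship (.=original, N=cursor N): . . 1 . 1 1 3 . 3 3 . 2 . 2 2 .
Index 9: author = 3

Answer: cursor 3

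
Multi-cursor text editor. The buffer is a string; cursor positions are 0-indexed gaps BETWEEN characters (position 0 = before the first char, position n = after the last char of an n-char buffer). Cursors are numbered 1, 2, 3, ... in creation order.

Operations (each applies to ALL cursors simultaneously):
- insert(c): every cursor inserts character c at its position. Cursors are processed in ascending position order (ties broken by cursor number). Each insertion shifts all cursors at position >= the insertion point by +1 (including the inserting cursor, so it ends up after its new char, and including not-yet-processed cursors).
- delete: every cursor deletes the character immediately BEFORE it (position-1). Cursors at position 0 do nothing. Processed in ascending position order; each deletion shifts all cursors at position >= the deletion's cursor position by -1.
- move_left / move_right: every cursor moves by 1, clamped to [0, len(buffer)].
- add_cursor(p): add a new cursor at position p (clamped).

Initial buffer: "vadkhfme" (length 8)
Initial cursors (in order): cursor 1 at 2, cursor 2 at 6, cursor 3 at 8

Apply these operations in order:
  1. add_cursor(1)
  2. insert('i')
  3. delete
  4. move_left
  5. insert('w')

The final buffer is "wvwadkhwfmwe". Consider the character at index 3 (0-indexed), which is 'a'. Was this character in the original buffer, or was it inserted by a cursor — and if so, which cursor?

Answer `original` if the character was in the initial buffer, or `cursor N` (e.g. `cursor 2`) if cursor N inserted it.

Answer: original

Derivation:
After op 1 (add_cursor(1)): buffer="vadkhfme" (len 8), cursors c4@1 c1@2 c2@6 c3@8, authorship ........
After op 2 (insert('i')): buffer="viaidkhfimei" (len 12), cursors c4@2 c1@4 c2@9 c3@12, authorship .4.1....2..3
After op 3 (delete): buffer="vadkhfme" (len 8), cursors c4@1 c1@2 c2@6 c3@8, authorship ........
After op 4 (move_left): buffer="vadkhfme" (len 8), cursors c4@0 c1@1 c2@5 c3@7, authorship ........
After op 5 (insert('w')): buffer="wvwadkhwfmwe" (len 12), cursors c4@1 c1@3 c2@8 c3@11, authorship 4.1....2..3.
Authorship (.=original, N=cursor N): 4 . 1 . . . . 2 . . 3 .
Index 3: author = original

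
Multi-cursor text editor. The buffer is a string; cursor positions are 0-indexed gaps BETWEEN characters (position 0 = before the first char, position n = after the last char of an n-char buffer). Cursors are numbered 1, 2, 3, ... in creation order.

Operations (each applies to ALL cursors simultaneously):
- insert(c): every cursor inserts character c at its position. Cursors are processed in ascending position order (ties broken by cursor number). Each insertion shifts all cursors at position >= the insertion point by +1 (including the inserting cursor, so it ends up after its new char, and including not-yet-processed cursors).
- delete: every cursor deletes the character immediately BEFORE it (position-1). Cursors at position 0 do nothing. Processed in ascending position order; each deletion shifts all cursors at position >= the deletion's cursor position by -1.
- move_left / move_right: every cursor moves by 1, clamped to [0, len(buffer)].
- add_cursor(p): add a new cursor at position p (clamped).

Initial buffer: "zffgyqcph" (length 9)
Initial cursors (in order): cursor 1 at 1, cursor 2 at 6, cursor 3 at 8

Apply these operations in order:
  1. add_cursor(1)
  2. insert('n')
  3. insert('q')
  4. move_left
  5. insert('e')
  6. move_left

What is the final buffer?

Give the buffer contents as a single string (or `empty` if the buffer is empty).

After op 1 (add_cursor(1)): buffer="zffgyqcph" (len 9), cursors c1@1 c4@1 c2@6 c3@8, authorship .........
After op 2 (insert('n')): buffer="znnffgyqncpnh" (len 13), cursors c1@3 c4@3 c2@9 c3@12, authorship .14.....2..3.
After op 3 (insert('q')): buffer="znnqqffgyqnqcpnqh" (len 17), cursors c1@5 c4@5 c2@12 c3@16, authorship .1414.....22..33.
After op 4 (move_left): buffer="znnqqffgyqnqcpnqh" (len 17), cursors c1@4 c4@4 c2@11 c3@15, authorship .1414.....22..33.
After op 5 (insert('e')): buffer="znnqeeqffgyqneqcpneqh" (len 21), cursors c1@6 c4@6 c2@14 c3@19, authorship .141144.....222..333.
After op 6 (move_left): buffer="znnqeeqffgyqneqcpneqh" (len 21), cursors c1@5 c4@5 c2@13 c3@18, authorship .141144.....222..333.

Answer: znnqeeqffgyqneqcpneqh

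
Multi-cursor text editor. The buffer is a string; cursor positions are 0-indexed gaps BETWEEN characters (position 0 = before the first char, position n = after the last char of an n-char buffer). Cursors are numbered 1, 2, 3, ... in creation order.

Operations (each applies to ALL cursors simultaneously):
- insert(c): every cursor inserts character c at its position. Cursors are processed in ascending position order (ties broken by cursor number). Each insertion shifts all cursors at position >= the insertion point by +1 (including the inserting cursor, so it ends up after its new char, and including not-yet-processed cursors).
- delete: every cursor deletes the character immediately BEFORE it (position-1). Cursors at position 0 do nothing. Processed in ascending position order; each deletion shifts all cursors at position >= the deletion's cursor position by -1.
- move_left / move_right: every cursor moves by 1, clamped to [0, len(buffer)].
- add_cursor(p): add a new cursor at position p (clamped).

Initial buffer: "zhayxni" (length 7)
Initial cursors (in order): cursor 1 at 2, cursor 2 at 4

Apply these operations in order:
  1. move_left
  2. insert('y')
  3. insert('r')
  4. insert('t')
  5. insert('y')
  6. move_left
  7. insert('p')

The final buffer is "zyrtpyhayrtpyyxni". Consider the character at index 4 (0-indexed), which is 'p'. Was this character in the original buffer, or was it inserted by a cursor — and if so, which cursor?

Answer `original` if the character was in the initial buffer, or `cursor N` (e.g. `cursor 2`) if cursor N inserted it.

After op 1 (move_left): buffer="zhayxni" (len 7), cursors c1@1 c2@3, authorship .......
After op 2 (insert('y')): buffer="zyhayyxni" (len 9), cursors c1@2 c2@5, authorship .1..2....
After op 3 (insert('r')): buffer="zyrhayryxni" (len 11), cursors c1@3 c2@7, authorship .11..22....
After op 4 (insert('t')): buffer="zyrthayrtyxni" (len 13), cursors c1@4 c2@9, authorship .111..222....
After op 5 (insert('y')): buffer="zyrtyhayrtyyxni" (len 15), cursors c1@5 c2@11, authorship .1111..2222....
After op 6 (move_left): buffer="zyrtyhayrtyyxni" (len 15), cursors c1@4 c2@10, authorship .1111..2222....
After op 7 (insert('p')): buffer="zyrtpyhayrtpyyxni" (len 17), cursors c1@5 c2@12, authorship .11111..22222....
Authorship (.=original, N=cursor N): . 1 1 1 1 1 . . 2 2 2 2 2 . . . .
Index 4: author = 1

Answer: cursor 1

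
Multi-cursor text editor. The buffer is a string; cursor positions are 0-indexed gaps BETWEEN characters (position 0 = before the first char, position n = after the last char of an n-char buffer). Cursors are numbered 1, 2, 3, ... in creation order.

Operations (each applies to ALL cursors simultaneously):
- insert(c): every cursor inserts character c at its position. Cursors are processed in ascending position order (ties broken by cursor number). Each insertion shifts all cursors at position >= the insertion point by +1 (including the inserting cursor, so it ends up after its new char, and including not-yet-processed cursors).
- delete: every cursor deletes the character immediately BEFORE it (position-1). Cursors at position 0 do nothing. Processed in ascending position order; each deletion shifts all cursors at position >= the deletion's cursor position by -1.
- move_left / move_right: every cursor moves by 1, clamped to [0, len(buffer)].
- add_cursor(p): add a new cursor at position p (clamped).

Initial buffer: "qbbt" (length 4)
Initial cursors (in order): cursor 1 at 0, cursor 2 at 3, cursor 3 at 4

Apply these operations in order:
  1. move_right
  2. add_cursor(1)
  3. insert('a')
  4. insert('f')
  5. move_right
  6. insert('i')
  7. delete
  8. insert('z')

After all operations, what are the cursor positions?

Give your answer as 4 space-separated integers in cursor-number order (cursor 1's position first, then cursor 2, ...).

Answer: 8 16 16 8

Derivation:
After op 1 (move_right): buffer="qbbt" (len 4), cursors c1@1 c2@4 c3@4, authorship ....
After op 2 (add_cursor(1)): buffer="qbbt" (len 4), cursors c1@1 c4@1 c2@4 c3@4, authorship ....
After op 3 (insert('a')): buffer="qaabbtaa" (len 8), cursors c1@3 c4@3 c2@8 c3@8, authorship .14...23
After op 4 (insert('f')): buffer="qaaffbbtaaff" (len 12), cursors c1@5 c4@5 c2@12 c3@12, authorship .1414...2323
After op 5 (move_right): buffer="qaaffbbtaaff" (len 12), cursors c1@6 c4@6 c2@12 c3@12, authorship .1414...2323
After op 6 (insert('i')): buffer="qaaffbiibtaaffii" (len 16), cursors c1@8 c4@8 c2@16 c3@16, authorship .1414.14..232323
After op 7 (delete): buffer="qaaffbbtaaff" (len 12), cursors c1@6 c4@6 c2@12 c3@12, authorship .1414...2323
After op 8 (insert('z')): buffer="qaaffbzzbtaaffzz" (len 16), cursors c1@8 c4@8 c2@16 c3@16, authorship .1414.14..232323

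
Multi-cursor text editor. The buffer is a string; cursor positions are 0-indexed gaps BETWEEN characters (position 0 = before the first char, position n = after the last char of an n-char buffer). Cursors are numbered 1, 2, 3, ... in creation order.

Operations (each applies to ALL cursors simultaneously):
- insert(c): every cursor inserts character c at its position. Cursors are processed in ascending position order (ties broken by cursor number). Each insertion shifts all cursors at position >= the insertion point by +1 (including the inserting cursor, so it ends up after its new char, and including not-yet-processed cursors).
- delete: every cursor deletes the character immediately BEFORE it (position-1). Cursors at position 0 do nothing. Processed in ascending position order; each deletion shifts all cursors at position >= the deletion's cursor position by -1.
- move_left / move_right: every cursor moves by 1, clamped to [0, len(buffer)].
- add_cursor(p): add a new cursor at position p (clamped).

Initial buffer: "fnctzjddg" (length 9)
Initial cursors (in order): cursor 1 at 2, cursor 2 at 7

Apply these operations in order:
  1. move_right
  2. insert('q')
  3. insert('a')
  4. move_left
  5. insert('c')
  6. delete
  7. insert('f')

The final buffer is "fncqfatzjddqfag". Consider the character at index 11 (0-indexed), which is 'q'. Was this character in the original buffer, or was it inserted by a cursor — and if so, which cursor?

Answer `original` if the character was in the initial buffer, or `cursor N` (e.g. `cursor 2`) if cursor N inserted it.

Answer: cursor 2

Derivation:
After op 1 (move_right): buffer="fnctzjddg" (len 9), cursors c1@3 c2@8, authorship .........
After op 2 (insert('q')): buffer="fncqtzjddqg" (len 11), cursors c1@4 c2@10, authorship ...1.....2.
After op 3 (insert('a')): buffer="fncqatzjddqag" (len 13), cursors c1@5 c2@12, authorship ...11.....22.
After op 4 (move_left): buffer="fncqatzjddqag" (len 13), cursors c1@4 c2@11, authorship ...11.....22.
After op 5 (insert('c')): buffer="fncqcatzjddqcag" (len 15), cursors c1@5 c2@13, authorship ...111.....222.
After op 6 (delete): buffer="fncqatzjddqag" (len 13), cursors c1@4 c2@11, authorship ...11.....22.
After op 7 (insert('f')): buffer="fncqfatzjddqfag" (len 15), cursors c1@5 c2@13, authorship ...111.....222.
Authorship (.=original, N=cursor N): . . . 1 1 1 . . . . . 2 2 2 .
Index 11: author = 2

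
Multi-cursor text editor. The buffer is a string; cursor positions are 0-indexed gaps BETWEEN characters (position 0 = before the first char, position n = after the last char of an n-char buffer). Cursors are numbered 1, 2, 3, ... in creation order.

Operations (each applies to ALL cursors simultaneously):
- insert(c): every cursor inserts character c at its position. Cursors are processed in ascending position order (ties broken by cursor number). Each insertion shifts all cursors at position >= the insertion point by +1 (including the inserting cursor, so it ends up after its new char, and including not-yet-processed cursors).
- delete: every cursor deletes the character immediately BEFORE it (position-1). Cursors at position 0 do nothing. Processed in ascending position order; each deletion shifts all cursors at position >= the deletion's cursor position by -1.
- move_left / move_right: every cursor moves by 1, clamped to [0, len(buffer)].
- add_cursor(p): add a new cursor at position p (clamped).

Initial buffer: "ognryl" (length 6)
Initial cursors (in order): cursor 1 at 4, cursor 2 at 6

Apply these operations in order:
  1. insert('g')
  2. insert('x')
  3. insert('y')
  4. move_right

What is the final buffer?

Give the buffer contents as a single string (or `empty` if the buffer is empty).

After op 1 (insert('g')): buffer="ognrgylg" (len 8), cursors c1@5 c2@8, authorship ....1..2
After op 2 (insert('x')): buffer="ognrgxylgx" (len 10), cursors c1@6 c2@10, authorship ....11..22
After op 3 (insert('y')): buffer="ognrgxyylgxy" (len 12), cursors c1@7 c2@12, authorship ....111..222
After op 4 (move_right): buffer="ognrgxyylgxy" (len 12), cursors c1@8 c2@12, authorship ....111..222

Answer: ognrgxyylgxy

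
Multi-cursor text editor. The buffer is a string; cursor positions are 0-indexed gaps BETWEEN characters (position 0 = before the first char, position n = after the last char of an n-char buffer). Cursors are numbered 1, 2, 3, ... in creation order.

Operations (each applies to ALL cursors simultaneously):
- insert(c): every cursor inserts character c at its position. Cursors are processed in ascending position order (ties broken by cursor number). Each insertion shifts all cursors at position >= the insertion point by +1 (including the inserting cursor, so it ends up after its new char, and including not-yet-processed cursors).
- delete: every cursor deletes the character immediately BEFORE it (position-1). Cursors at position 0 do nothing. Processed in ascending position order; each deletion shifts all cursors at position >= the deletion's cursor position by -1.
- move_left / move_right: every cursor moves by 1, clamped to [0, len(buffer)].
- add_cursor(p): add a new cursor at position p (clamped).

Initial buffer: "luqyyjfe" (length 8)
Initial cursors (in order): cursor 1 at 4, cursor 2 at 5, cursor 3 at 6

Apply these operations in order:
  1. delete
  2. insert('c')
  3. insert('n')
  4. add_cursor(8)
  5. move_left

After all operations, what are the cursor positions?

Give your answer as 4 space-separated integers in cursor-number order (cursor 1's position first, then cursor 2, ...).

After op 1 (delete): buffer="luqfe" (len 5), cursors c1@3 c2@3 c3@3, authorship .....
After op 2 (insert('c')): buffer="luqcccfe" (len 8), cursors c1@6 c2@6 c3@6, authorship ...123..
After op 3 (insert('n')): buffer="luqcccnnnfe" (len 11), cursors c1@9 c2@9 c3@9, authorship ...123123..
After op 4 (add_cursor(8)): buffer="luqcccnnnfe" (len 11), cursors c4@8 c1@9 c2@9 c3@9, authorship ...123123..
After op 5 (move_left): buffer="luqcccnnnfe" (len 11), cursors c4@7 c1@8 c2@8 c3@8, authorship ...123123..

Answer: 8 8 8 7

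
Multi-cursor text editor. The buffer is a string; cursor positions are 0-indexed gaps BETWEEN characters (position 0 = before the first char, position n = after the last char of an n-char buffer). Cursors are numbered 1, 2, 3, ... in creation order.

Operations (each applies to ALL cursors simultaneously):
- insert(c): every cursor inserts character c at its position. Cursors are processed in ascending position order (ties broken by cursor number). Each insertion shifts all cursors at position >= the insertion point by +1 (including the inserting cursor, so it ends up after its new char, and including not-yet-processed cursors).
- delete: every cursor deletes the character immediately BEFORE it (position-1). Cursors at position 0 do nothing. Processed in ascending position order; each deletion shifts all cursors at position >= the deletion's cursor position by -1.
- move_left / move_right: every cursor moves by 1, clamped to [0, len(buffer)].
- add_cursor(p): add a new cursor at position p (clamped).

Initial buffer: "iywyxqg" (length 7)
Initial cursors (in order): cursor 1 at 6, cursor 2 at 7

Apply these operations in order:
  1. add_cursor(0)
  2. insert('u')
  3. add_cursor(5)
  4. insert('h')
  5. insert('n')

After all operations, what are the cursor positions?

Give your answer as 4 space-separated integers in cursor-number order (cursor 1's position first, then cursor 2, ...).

After op 1 (add_cursor(0)): buffer="iywyxqg" (len 7), cursors c3@0 c1@6 c2@7, authorship .......
After op 2 (insert('u')): buffer="uiywyxqugu" (len 10), cursors c3@1 c1@8 c2@10, authorship 3......1.2
After op 3 (add_cursor(5)): buffer="uiywyxqugu" (len 10), cursors c3@1 c4@5 c1@8 c2@10, authorship 3......1.2
After op 4 (insert('h')): buffer="uhiywyhxquhguh" (len 14), cursors c3@2 c4@7 c1@11 c2@14, authorship 33....4..11.22
After op 5 (insert('n')): buffer="uhniywyhnxquhnguhn" (len 18), cursors c3@3 c4@9 c1@14 c2@18, authorship 333....44..111.222

Answer: 14 18 3 9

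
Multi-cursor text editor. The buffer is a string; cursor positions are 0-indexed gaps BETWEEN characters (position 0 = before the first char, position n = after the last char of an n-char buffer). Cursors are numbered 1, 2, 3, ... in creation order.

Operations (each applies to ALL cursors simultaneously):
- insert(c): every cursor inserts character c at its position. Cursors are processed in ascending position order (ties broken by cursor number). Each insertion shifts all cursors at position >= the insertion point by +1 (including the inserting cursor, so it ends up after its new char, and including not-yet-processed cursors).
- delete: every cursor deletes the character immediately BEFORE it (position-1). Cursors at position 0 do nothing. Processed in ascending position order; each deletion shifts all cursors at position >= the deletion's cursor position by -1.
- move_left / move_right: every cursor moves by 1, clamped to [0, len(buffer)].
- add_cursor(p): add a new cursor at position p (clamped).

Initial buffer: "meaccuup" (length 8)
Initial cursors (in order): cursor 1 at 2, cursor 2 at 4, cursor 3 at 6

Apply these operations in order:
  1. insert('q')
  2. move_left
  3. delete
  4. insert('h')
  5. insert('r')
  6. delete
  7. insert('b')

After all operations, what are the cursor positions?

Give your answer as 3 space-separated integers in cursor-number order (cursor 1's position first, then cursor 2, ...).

After op 1 (insert('q')): buffer="meqacqcuqup" (len 11), cursors c1@3 c2@6 c3@9, authorship ..1..2..3..
After op 2 (move_left): buffer="meqacqcuqup" (len 11), cursors c1@2 c2@5 c3@8, authorship ..1..2..3..
After op 3 (delete): buffer="mqaqcqup" (len 8), cursors c1@1 c2@3 c3@5, authorship .1.2.3..
After op 4 (insert('h')): buffer="mhqahqchqup" (len 11), cursors c1@2 c2@5 c3@8, authorship .11.22.33..
After op 5 (insert('r')): buffer="mhrqahrqchrqup" (len 14), cursors c1@3 c2@7 c3@11, authorship .111.222.333..
After op 6 (delete): buffer="mhqahqchqup" (len 11), cursors c1@2 c2@5 c3@8, authorship .11.22.33..
After op 7 (insert('b')): buffer="mhbqahbqchbqup" (len 14), cursors c1@3 c2@7 c3@11, authorship .111.222.333..

Answer: 3 7 11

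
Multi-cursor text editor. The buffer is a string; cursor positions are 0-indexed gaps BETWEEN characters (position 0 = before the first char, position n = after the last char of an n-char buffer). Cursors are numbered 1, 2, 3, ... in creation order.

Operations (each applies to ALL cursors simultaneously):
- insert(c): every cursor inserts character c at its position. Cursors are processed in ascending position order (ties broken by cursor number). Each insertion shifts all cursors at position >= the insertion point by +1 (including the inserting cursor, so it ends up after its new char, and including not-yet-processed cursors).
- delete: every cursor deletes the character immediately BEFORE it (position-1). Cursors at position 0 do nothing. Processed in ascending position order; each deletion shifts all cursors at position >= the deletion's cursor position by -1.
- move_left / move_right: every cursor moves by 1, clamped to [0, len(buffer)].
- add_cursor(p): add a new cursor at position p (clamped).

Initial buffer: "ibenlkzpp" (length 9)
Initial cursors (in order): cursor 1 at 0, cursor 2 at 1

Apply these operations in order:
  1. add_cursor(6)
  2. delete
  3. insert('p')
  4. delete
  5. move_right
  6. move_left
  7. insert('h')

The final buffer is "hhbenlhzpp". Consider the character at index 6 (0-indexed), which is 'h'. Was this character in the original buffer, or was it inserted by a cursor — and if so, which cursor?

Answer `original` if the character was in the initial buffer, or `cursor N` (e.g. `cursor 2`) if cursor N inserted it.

Answer: cursor 3

Derivation:
After op 1 (add_cursor(6)): buffer="ibenlkzpp" (len 9), cursors c1@0 c2@1 c3@6, authorship .........
After op 2 (delete): buffer="benlzpp" (len 7), cursors c1@0 c2@0 c3@4, authorship .......
After op 3 (insert('p')): buffer="ppbenlpzpp" (len 10), cursors c1@2 c2@2 c3@7, authorship 12....3...
After op 4 (delete): buffer="benlzpp" (len 7), cursors c1@0 c2@0 c3@4, authorship .......
After op 5 (move_right): buffer="benlzpp" (len 7), cursors c1@1 c2@1 c3@5, authorship .......
After op 6 (move_left): buffer="benlzpp" (len 7), cursors c1@0 c2@0 c3@4, authorship .......
After op 7 (insert('h')): buffer="hhbenlhzpp" (len 10), cursors c1@2 c2@2 c3@7, authorship 12....3...
Authorship (.=original, N=cursor N): 1 2 . . . . 3 . . .
Index 6: author = 3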